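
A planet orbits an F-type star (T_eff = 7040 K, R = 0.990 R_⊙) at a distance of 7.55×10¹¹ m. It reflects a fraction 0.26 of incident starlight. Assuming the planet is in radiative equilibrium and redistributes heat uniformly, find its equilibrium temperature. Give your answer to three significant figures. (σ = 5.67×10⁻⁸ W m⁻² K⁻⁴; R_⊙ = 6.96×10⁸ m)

R_⋆ = 0.990 × 6.96×10⁸ = 6.89×10⁸ m.
L = 4πR_⋆²σT_⋆⁴ = 4π(6.89×10⁸)² × 5.67×10⁻⁸ × (7040)⁴ = 8.31×10²⁶ W.
S = L/(4πd²) = 116 W m⁻².
Energy balance: absorbed = emitted ⇒ πR²·S(1−A) = 4πR²·σT_eq⁴, so T_eq⁴ = S(1−A)/(4σ).
T_eq = [116 × 0.74 / (4 × 5.67×10⁻⁸)]^(1/4) = (3.78×10⁸)^(1/4) = 139 K.

T_eq ≈ 139 K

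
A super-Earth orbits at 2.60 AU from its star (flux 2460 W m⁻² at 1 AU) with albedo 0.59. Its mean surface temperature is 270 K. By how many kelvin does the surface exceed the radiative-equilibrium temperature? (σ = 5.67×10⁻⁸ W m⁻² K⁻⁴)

ΔT ≈ 109.8 K

S = 2460/2.60² = 363.9 W m⁻².
T_eq = [S(1−A)/(4σ)]^(1/4) = [363.9×0.41/(4×5.67×10⁻⁸)]^(1/4) = 160.2 K.
ΔT = T_surf − T_eq = 270 − 160.2.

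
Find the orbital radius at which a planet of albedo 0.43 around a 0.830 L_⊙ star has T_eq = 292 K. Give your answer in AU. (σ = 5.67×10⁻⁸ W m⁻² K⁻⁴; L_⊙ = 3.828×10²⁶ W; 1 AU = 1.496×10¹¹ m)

L = 0.830 × 3.828×10²⁶ = 3.18×10²⁶ W.
From T_eq⁴ = L(1−A)/(16πσd²): d = √[L(1−A)/(16πσT_eq⁴)].
d = √[3.18×10²⁶ × 0.57 / (16π × 5.67×10⁻⁸ × (292)⁴)] = 9.35×10¹⁰ m = 0.625 AU.

d ≈ 0.625 AU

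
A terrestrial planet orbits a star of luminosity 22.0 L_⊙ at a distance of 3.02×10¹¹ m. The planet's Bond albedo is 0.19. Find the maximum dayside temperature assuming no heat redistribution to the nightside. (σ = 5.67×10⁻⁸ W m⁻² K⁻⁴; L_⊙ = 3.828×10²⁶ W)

L = 22.0 × 3.828×10²⁶ = 8.42×10²⁷ W.
Flux: S = L/(4πd²) = 8.42×10²⁷/(4π×(3.02×10¹¹)²) = 7350 W m⁻².
With no redistribution each surface element balances locally: S(1−A) = σT⁴.
T = [7350 × 0.81 / 5.67×10⁻⁸]^(1/4) = (1.05×10¹¹)^(1/4) = 569 K.

T_ss ≈ 569 K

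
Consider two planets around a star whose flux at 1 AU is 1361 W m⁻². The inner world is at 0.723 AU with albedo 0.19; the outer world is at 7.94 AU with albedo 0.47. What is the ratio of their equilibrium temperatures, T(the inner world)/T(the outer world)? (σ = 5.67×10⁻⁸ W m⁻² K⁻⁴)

T₁/T₂ ≈ 3.685

T_eq = [S₀(1−A)/(4σd²)]^(1/4), so T ∝ (1−A)^(1/4) / √d.
T₁ = [1361×0.81/(4×5.67×10⁻⁸×0.723²)]^(1/4) = 310.53 K.
T₂ = [1361×0.53/(4×5.67×10⁻⁸×7.94²)]^(1/4) = 84.28 K.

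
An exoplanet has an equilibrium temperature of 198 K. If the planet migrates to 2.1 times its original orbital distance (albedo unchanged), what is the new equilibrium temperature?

T_eq ∝ L^(1/4) · d^(−1/2).
T′ = 198 / 2.1^(1/2) = 137 K.

T_eq ≈ 137 K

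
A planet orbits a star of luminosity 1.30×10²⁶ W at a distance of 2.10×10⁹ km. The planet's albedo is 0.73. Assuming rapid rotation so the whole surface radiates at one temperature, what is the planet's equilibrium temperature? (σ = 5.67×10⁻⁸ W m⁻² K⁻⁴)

d = 2.10×10⁹ km = 2.10×10¹² m.
Flux: S = L/(4πd²) = 1.30×10²⁶/(4π×(2.10×10¹²)²) = 2.35 W m⁻².
Energy balance: absorbed = emitted ⇒ πR²·S(1−A) = 4πR²·σT_eq⁴, so T_eq⁴ = S(1−A)/(4σ).
T_eq = [2.35 × 0.27 / (4 × 5.67×10⁻⁸)]^(1/4) = (2.79×10⁶)^(1/4) = 40.9 K.

T_eq ≈ 40.9 K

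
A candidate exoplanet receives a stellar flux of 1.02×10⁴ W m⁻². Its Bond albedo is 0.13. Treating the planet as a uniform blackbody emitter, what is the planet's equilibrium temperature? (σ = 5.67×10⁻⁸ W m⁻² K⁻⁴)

Energy balance: absorbed = emitted ⇒ πR²·S(1−A) = 4πR²·σT_eq⁴, so T_eq⁴ = S(1−A)/(4σ).
T_eq = [1.02×10⁴ × 0.87 / (4 × 5.67×10⁻⁸)]^(1/4) = (3.91×10¹⁰)^(1/4) = 445 K.

T_eq ≈ 445 K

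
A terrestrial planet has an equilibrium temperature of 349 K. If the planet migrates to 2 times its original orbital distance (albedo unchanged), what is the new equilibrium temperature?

T_eq ≈ 247 K

T_eq ∝ L^(1/4) · d^(−1/2).
T′ = 349 / 2^(1/2) = 247 K.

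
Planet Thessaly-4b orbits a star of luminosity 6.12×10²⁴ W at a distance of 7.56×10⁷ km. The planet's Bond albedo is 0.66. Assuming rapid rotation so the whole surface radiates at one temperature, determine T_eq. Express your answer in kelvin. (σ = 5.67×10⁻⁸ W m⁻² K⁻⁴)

d = 7.56×10⁷ km = 7.56×10¹⁰ m.
Flux: S = L/(4πd²) = 6.12×10²⁴/(4π×(7.56×10¹⁰)²) = 85.2 W m⁻².
Energy balance: absorbed = emitted ⇒ πR²·S(1−A) = 4πR²·σT_eq⁴, so T_eq⁴ = S(1−A)/(4σ).
T_eq = [85.2 × 0.34 / (4 × 5.67×10⁻⁸)]^(1/4) = (1.28×10⁸)^(1/4) = 106 K.

T_eq ≈ 106 K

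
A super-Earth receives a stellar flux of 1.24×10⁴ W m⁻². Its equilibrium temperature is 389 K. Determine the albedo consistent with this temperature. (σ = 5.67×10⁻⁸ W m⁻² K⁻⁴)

A ≈ 0.58

From T_eq⁴ = S(1−A)/(4σ): 1−A = 4σT_eq⁴/S.
1−A = 4 × 5.67×10⁻⁸ × (389)⁴ / 1.24×10⁴ = 0.419.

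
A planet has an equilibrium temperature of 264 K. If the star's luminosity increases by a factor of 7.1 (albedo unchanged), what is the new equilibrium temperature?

T_eq ∝ L^(1/4) · d^(−1/2).
T′ = 264 × 7.1^(1/4) = 431 K.

T_eq ≈ 431 K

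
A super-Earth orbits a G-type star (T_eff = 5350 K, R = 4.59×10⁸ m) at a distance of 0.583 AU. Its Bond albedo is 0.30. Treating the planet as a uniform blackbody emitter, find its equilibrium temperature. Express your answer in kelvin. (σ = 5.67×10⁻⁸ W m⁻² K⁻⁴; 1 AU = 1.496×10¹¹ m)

d = 0.583 AU = 8.72×10¹⁰ m.
L = 4πR_⋆²σT_⋆⁴ = 4π(4.59×10⁸)² × 5.67×10⁻⁸ × (5350)⁴ = 1.23×10²⁶ W.
S = L/(4πd²) = 1290 W m⁻².
Energy balance: absorbed = emitted ⇒ πR²·S(1−A) = 4πR²·σT_eq⁴, so T_eq⁴ = S(1−A)/(4σ).
T_eq = [1290 × 0.70 / (4 × 5.67×10⁻⁸)]^(1/4) = (3.97×10⁹)^(1/4) = 251 K.

T_eq ≈ 251 K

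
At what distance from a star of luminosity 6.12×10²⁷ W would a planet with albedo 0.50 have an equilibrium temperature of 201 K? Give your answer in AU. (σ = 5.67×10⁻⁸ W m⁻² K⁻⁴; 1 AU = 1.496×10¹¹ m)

From T_eq⁴ = L(1−A)/(16πσd²): d = √[L(1−A)/(16πσT_eq⁴)].
d = √[6.12×10²⁷ × 0.50 / (16π × 5.67×10⁻⁸ × (201)⁴)] = 8.11×10¹¹ m = 5.42 AU.

d ≈ 5.42 AU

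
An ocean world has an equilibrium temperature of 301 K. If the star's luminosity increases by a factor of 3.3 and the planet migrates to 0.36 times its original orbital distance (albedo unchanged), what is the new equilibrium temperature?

T_eq ∝ L^(1/4) · d^(−1/2).
T′ = 301 × 3.3^(1/4) / 0.36^(1/2) = 676 K.

T_eq ≈ 676 K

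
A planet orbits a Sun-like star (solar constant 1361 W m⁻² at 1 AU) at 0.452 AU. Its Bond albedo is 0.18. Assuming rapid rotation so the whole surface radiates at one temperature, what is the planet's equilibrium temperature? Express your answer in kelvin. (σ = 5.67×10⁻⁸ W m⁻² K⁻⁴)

Flux at 0.452 AU: S = 1361/0.452² = 6660 W m⁻².
Energy balance: absorbed = emitted ⇒ πR²·S(1−A) = 4πR²·σT_eq⁴, so T_eq⁴ = S(1−A)/(4σ).
T_eq = [6660 × 0.82 / (4 × 5.67×10⁻⁸)]^(1/4) = (2.41×10¹⁰)^(1/4) = 394 K.

T_eq ≈ 394 K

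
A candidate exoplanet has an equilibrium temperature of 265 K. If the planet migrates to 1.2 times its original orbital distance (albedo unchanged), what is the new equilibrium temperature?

T_eq ≈ 242 K

T_eq ∝ L^(1/4) · d^(−1/2).
T′ = 265 / 1.2^(1/2) = 242 K.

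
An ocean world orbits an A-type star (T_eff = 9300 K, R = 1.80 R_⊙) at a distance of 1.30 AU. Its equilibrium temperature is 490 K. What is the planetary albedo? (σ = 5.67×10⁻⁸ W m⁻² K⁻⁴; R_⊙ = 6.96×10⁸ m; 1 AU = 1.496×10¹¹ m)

A ≈ 0.26

R_⋆ = 1.80 × 6.96×10⁸ = 1.25×10⁹ m.
d = 1.30 AU = 1.94×10¹¹ m.
L = 4πR_⋆²σT_⋆⁴ = 4π(1.25×10⁹)² × 5.67×10⁻⁸ × (9300)⁴ = 8.37×10²⁷ W.
S = L/(4πd²) = 1.76×10⁴ W m⁻².
From T_eq⁴ = S(1−A)/(4σ): 1−A = 4σT_eq⁴/S.
1−A = 4 × 5.67×10⁻⁸ × (490)⁴ / 1.76×10⁴ = 0.743.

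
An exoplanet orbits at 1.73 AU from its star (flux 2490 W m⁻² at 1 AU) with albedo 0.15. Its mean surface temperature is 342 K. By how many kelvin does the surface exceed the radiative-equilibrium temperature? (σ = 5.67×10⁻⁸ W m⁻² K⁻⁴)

ΔT ≈ 105.7 K

S = 2490/1.73² = 832.0 W m⁻².
T_eq = [S(1−A)/(4σ)]^(1/4) = [832.0×0.85/(4×5.67×10⁻⁸)]^(1/4) = 236.3 K.
ΔT = T_surf − T_eq = 342 − 236.3.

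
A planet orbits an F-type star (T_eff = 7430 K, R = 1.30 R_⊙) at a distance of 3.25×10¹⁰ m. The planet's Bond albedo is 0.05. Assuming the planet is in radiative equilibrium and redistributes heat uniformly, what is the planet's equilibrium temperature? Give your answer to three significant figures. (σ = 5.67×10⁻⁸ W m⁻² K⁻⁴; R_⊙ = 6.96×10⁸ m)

T_eq ≈ 865 K

R_⋆ = 1.30 × 6.96×10⁸ = 9.05×10⁸ m.
L = 4πR_⋆²σT_⋆⁴ = 4π(9.05×10⁸)² × 5.67×10⁻⁸ × (7430)⁴ = 1.78×10²⁷ W.
S = L/(4πd²) = 1.34×10⁵ W m⁻².
Energy balance: absorbed = emitted ⇒ πR²·S(1−A) = 4πR²·σT_eq⁴, so T_eq⁴ = S(1−A)/(4σ).
T_eq = [1.34×10⁵ × 0.95 / (4 × 5.67×10⁻⁸)]^(1/4) = (5.61×10¹¹)^(1/4) = 865 K.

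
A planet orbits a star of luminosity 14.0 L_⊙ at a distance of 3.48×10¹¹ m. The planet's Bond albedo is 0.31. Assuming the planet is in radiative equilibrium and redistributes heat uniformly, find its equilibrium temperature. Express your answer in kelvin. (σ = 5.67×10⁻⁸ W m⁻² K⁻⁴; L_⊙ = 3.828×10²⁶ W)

T_eq ≈ 322 K

L = 14.0 × 3.828×10²⁶ = 5.36×10²⁷ W.
Flux: S = L/(4πd²) = 5.36×10²⁷/(4π×(3.48×10¹¹)²) = 3520 W m⁻².
Energy balance: absorbed = emitted ⇒ πR²·S(1−A) = 4πR²·σT_eq⁴, so T_eq⁴ = S(1−A)/(4σ).
T_eq = [3520 × 0.69 / (4 × 5.67×10⁻⁸)]^(1/4) = (1.07×10¹⁰)^(1/4) = 322 K.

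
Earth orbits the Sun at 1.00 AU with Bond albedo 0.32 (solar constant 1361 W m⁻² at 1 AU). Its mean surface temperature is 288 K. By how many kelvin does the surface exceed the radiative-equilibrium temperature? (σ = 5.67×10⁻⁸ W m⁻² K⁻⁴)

ΔT ≈ 35.3 K

S = 1361/1.00² = 1361 W m⁻².
T_eq = [S(1−A)/(4σ)]^(1/4) = [1361×0.68/(4×5.67×10⁻⁸)]^(1/4) = 252.7 K.
ΔT = T_surf − T_eq = 288 − 252.7.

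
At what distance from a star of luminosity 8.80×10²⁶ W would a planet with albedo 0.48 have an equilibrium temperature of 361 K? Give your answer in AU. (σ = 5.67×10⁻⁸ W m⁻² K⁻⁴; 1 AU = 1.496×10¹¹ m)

From T_eq⁴ = L(1−A)/(16πσd²): d = √[L(1−A)/(16πσT_eq⁴)].
d = √[8.80×10²⁶ × 0.52 / (16π × 5.67×10⁻⁸ × (361)⁴)] = 9.72×10¹⁰ m = 0.650 AU.

d ≈ 0.650 AU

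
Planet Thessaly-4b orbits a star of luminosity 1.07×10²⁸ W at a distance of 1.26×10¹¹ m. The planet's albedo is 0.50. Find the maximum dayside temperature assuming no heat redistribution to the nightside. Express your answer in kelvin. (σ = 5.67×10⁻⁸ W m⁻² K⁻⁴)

Flux: S = L/(4πd²) = 1.07×10²⁸/(4π×(1.26×10¹¹)²) = 5.36×10⁴ W m⁻².
With no redistribution each surface element balances locally: S(1−A) = σT⁴.
T = [5.36×10⁴ × 0.50 / 5.67×10⁻⁸]^(1/4) = (4.73×10¹¹)^(1/4) = 829 K.

T_ss ≈ 829 K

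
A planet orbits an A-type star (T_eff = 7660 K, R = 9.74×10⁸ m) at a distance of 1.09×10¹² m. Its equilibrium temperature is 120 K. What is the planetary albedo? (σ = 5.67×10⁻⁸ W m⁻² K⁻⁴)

A ≈ 0.70

L = 4πR_⋆²σT_⋆⁴ = 4π(9.74×10⁸)² × 5.67×10⁻⁸ × (7660)⁴ = 2.33×10²⁷ W.
S = L/(4πd²) = 156 W m⁻².
From T_eq⁴ = S(1−A)/(4σ): 1−A = 4σT_eq⁴/S.
1−A = 4 × 5.67×10⁻⁸ × (120)⁴ / 156 = 0.302.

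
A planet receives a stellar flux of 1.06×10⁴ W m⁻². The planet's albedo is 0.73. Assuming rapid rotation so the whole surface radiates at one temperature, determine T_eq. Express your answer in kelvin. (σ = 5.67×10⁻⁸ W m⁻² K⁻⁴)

Energy balance: absorbed = emitted ⇒ πR²·S(1−A) = 4πR²·σT_eq⁴, so T_eq⁴ = S(1−A)/(4σ).
T_eq = [1.06×10⁴ × 0.27 / (4 × 5.67×10⁻⁸)]^(1/4) = (1.26×10¹⁰)^(1/4) = 335 K.

T_eq ≈ 335 K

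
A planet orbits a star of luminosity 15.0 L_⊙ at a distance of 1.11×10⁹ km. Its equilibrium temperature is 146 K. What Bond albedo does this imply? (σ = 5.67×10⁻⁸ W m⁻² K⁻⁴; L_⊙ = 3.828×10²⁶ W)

A ≈ 0.72

d = 1.11×10⁹ km = 1.11×10¹² m.
L = 15.0 × 3.828×10²⁶ = 5.74×10²⁷ W.
Flux: S = L/(4πd²) = 5.74×10²⁷/(4π×(1.11×10¹²)²) = 371 W m⁻².
From T_eq⁴ = S(1−A)/(4σ): 1−A = 4σT_eq⁴/S.
1−A = 4 × 5.67×10⁻⁸ × (146)⁴ / 371 = 0.278.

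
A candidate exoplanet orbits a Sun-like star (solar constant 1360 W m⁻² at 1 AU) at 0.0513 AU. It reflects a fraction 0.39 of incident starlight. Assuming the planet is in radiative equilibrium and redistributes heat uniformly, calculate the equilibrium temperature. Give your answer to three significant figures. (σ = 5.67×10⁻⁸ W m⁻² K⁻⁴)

Flux at 0.0513 AU: S = 1360/0.0513² = 5.17×10⁵ W m⁻².
Energy balance: absorbed = emitted ⇒ πR²·S(1−A) = 4πR²·σT_eq⁴, so T_eq⁴ = S(1−A)/(4σ).
T_eq = [5.17×10⁵ × 0.61 / (4 × 5.67×10⁻⁸)]^(1/4) = (1.39×10¹²)^(1/4) = 1090 K.

T_eq ≈ 1090 K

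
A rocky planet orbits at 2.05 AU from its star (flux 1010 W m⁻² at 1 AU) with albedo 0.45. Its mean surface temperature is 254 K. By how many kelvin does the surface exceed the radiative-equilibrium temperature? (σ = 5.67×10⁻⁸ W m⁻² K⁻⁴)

S = 1010/2.05² = 240.3 W m⁻².
T_eq = [S(1−A)/(4σ)]^(1/4) = [240.3×0.55/(4×5.67×10⁻⁸)]^(1/4) = 155.4 K.
ΔT = T_surf − T_eq = 254 − 155.4.

ΔT ≈ 98.6 K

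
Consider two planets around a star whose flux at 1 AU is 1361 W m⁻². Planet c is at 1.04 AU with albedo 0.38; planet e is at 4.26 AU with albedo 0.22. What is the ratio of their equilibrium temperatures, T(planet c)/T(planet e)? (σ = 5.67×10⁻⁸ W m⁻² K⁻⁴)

T_eq = [S₀(1−A)/(4σd²)]^(1/4), so T ∝ (1−A)^(1/4) / √d.
T₁ = [1361×0.62/(4×5.67×10⁻⁸×1.04²)]^(1/4) = 242.18 K.
T₂ = [1361×0.78/(4×5.67×10⁻⁸×4.26²)]^(1/4) = 126.73 K.

T₁/T₂ ≈ 1.911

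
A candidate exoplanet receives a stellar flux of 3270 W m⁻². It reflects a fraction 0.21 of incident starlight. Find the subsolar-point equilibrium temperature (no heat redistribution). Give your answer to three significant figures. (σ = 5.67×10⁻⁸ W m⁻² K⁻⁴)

At the subsolar point the surface absorbs S(1−A) and emits σT⁴ per unit area — no factor of 4, since only the local patch is in balance.
T = [3270 × 0.79 / 5.67×10⁻⁸]^(1/4) = (4.56×10¹⁰)^(1/4) = 462 K.

T_ss ≈ 462 K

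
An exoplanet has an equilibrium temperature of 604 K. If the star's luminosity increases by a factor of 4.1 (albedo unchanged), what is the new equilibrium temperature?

T_eq ≈ 859 K

T_eq ∝ L^(1/4) · d^(−1/2).
T′ = 604 × 4.1^(1/4) = 859 K.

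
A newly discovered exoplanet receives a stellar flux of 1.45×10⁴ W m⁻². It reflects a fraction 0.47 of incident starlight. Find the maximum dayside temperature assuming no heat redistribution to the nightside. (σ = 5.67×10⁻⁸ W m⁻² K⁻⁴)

T_ss ≈ 607 K

With no redistribution each surface element balances locally: S(1−A) = σT⁴.
T = [1.45×10⁴ × 0.53 / 5.67×10⁻⁸]^(1/4) = (1.36×10¹¹)^(1/4) = 607 K.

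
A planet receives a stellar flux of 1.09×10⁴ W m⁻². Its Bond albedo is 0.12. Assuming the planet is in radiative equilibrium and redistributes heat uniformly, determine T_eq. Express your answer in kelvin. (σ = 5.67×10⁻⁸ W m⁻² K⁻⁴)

Energy balance: absorbed = emitted ⇒ πR²·S(1−A) = 4πR²·σT_eq⁴, so T_eq⁴ = S(1−A)/(4σ).
T_eq = [1.09×10⁴ × 0.88 / (4 × 5.67×10⁻⁸)]^(1/4) = (4.23×10¹⁰)^(1/4) = 453 K.

T_eq ≈ 453 K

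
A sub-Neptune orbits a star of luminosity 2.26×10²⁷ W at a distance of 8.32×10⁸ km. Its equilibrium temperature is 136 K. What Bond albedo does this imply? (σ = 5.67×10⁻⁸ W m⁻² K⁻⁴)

d = 8.32×10⁸ km = 8.32×10¹¹ m.
Flux: S = L/(4πd²) = 2.26×10²⁷/(4π×(8.32×10¹¹)²) = 260 W m⁻².
From T_eq⁴ = S(1−A)/(4σ): 1−A = 4σT_eq⁴/S.
1−A = 4 × 5.67×10⁻⁸ × (136)⁴ / 260 = 0.299.

A ≈ 0.70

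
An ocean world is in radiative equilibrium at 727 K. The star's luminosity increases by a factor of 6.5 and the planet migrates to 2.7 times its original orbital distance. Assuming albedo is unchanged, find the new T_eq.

T_eq ≈ 706 K

T_eq ∝ L^(1/4) · d^(−1/2).
T′ = 727 × 6.5^(1/4) / 2.7^(1/2) = 706 K.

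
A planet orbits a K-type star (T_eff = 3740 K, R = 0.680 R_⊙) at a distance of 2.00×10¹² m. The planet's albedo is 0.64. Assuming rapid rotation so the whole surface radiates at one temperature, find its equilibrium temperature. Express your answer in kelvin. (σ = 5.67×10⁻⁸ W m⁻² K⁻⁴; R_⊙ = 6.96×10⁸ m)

T_eq ≈ 31.5 K

R_⋆ = 0.680 × 6.96×10⁸ = 4.73×10⁸ m.
L = 4πR_⋆²σT_⋆⁴ = 4π(4.73×10⁸)² × 5.67×10⁻⁸ × (3740)⁴ = 3.12×10²⁵ W.
S = L/(4πd²) = 0.621 W m⁻².
Energy balance: absorbed = emitted ⇒ πR²·S(1−A) = 4πR²·σT_eq⁴, so T_eq⁴ = S(1−A)/(4σ).
T_eq = [0.621 × 0.36 / (4 × 5.67×10⁻⁸)]^(1/4) = (9.86×10⁵)^(1/4) = 31.5 K.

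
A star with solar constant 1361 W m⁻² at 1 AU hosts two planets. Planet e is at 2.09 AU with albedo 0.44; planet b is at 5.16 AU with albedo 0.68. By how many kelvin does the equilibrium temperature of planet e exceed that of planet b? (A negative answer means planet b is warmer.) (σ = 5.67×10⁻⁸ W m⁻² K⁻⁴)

ΔT ≈ 74.4 K

T_eq = [S₀(1−A)/(4σd²)]^(1/4), so T ∝ (1−A)^(1/4) / √d.
T₁ = [1361×0.56/(4×5.67×10⁻⁸×2.09²)]^(1/4) = 166.54 K.
T₂ = [1361×0.32/(4×5.67×10⁻⁸×5.16²)]^(1/4) = 92.15 K.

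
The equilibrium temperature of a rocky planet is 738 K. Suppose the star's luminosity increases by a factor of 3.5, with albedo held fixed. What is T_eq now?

T_eq ∝ L^(1/4) · d^(−1/2).
T′ = 738 × 3.5^(1/4) = 1010 K.

T_eq ≈ 1010 K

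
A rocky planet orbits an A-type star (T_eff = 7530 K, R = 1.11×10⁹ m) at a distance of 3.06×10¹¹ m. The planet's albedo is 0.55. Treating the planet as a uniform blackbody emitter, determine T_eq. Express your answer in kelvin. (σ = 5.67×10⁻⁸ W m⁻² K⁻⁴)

T_eq ≈ 263 K

L = 4πR_⋆²σT_⋆⁴ = 4π(1.11×10⁹)² × 5.67×10⁻⁸ × (7530)⁴ = 2.82×10²⁷ W.
S = L/(4πd²) = 2400 W m⁻².
Energy balance: absorbed = emitted ⇒ πR²·S(1−A) = 4πR²·σT_eq⁴, so T_eq⁴ = S(1−A)/(4σ).
T_eq = [2400 × 0.45 / (4 × 5.67×10⁻⁸)]^(1/4) = (4.76×10⁹)^(1/4) = 263 K.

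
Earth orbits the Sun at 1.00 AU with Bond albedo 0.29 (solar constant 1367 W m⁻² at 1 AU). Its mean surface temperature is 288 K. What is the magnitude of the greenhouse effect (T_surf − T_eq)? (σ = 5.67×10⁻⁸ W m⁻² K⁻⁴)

ΔT ≈ 32.2 K

S = 1367/1.00² = 1367 W m⁻².
T_eq = [S(1−A)/(4σ)]^(1/4) = [1367×0.71/(4×5.67×10⁻⁸)]^(1/4) = 255.8 K.
ΔT = T_surf − T_eq = 288 − 255.8.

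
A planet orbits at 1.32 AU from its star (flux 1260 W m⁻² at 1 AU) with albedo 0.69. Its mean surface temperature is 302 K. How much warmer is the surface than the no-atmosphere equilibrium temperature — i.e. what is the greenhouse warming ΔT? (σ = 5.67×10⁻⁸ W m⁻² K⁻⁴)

S = 1260/1.32² = 723.1 W m⁻².
T_eq = [S(1−A)/(4σ)]^(1/4) = [723.1×0.31/(4×5.67×10⁻⁸)]^(1/4) = 177.3 K.
ΔT = T_surf − T_eq = 302 − 177.3.

ΔT ≈ 124.7 K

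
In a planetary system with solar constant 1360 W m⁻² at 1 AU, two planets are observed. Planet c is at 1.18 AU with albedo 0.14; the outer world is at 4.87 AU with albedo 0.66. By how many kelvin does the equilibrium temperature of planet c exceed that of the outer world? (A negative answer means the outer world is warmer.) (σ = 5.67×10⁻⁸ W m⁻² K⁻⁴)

ΔT ≈ 150.4 K

T_eq = [S₀(1−A)/(4σd²)]^(1/4), so T ∝ (1−A)^(1/4) / √d.
T₁ = [1360×0.86/(4×5.67×10⁻⁸×1.18²)]^(1/4) = 246.69 K.
T₂ = [1360×0.34/(4×5.67×10⁻⁸×4.87²)]^(1/4) = 96.29 K.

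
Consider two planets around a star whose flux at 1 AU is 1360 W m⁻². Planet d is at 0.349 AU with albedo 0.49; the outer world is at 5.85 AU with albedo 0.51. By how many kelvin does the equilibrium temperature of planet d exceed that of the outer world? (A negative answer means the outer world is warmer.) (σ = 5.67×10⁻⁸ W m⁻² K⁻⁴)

T_eq = [S₀(1−A)/(4σd²)]^(1/4), so T ∝ (1−A)^(1/4) / √d.
T₁ = [1360×0.51/(4×5.67×10⁻⁸×0.349²)]^(1/4) = 398.06 K.
T₂ = [1360×0.49/(4×5.67×10⁻⁸×5.85²)]^(1/4) = 96.26 K.

ΔT ≈ 301.8 K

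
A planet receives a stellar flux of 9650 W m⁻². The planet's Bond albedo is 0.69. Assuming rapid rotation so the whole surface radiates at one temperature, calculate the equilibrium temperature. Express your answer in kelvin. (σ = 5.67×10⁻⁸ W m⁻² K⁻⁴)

Energy balance: absorbed = emitted ⇒ πR²·S(1−A) = 4πR²·σT_eq⁴, so T_eq⁴ = S(1−A)/(4σ).
T_eq = [9650 × 0.31 / (4 × 5.67×10⁻⁸)]^(1/4) = (1.32×10¹⁰)^(1/4) = 339 K.

T_eq ≈ 339 K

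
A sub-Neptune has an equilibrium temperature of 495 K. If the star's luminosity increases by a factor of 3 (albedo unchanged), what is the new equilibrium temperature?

T_eq ∝ L^(1/4) · d^(−1/2).
T′ = 495 × 3^(1/4) = 651 K.

T_eq ≈ 651 K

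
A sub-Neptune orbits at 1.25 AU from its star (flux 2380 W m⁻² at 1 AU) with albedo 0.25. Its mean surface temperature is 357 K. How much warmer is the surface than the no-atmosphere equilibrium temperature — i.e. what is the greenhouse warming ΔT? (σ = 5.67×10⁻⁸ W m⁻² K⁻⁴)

ΔT ≈ 90.6 K

S = 2380/1.25² = 1523 W m⁻².
T_eq = [S(1−A)/(4σ)]^(1/4) = [1523×0.75/(4×5.67×10⁻⁸)]^(1/4) = 266.4 K.
ΔT = T_surf − T_eq = 357 − 266.4.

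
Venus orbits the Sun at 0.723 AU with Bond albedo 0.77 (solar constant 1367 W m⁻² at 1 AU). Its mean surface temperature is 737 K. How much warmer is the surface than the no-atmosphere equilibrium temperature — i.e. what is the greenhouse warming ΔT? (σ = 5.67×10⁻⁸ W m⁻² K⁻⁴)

S = 1367/0.723² = 2615 W m⁻².
T_eq = [S(1−A)/(4σ)]^(1/4) = [2615×0.23/(4×5.67×10⁻⁸)]^(1/4) = 226.9 K.
ΔT = T_surf − T_eq = 737 − 226.9.

ΔT ≈ 510.1 K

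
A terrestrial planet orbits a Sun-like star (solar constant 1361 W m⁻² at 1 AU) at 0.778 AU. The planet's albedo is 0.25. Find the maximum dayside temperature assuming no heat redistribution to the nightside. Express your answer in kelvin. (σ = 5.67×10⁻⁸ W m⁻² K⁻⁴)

T_ss ≈ 415 K

Flux at 0.778 AU: S = 1361/0.778² = 2250 W m⁻².
With no redistribution each surface element balances locally: S(1−A) = σT⁴.
T = [2250 × 0.75 / 5.67×10⁻⁸]^(1/4) = (2.97×10¹⁰)^(1/4) = 415 K.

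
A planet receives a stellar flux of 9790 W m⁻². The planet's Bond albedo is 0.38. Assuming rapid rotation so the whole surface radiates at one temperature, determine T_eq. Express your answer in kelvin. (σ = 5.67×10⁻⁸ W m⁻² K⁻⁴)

Energy balance: absorbed = emitted ⇒ πR²·S(1−A) = 4πR²·σT_eq⁴, so T_eq⁴ = S(1−A)/(4σ).
T_eq = [9790 × 0.62 / (4 × 5.67×10⁻⁸)]^(1/4) = (2.68×10¹⁰)^(1/4) = 404 K.

T_eq ≈ 404 K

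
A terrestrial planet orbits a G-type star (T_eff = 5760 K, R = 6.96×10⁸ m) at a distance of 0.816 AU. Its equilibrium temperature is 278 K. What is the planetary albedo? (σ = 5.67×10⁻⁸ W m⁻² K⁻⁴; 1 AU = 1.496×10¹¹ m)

d = 0.816 AU = 1.22×10¹¹ m.
L = 4πR_⋆²σT_⋆⁴ = 4π(6.96×10⁸)² × 5.67×10⁻⁸ × (5760)⁴ = 3.80×10²⁶ W.
S = L/(4πd²) = 2030 W m⁻².
From T_eq⁴ = S(1−A)/(4σ): 1−A = 4σT_eq⁴/S.
1−A = 4 × 5.67×10⁻⁸ × (278)⁴ / 2030 = 0.668.

A ≈ 0.33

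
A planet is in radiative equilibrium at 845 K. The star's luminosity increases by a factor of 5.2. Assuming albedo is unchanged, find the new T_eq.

T_eq ∝ L^(1/4) · d^(−1/2).
T′ = 845 × 5.2^(1/4) = 1280 K.

T_eq ≈ 1280 K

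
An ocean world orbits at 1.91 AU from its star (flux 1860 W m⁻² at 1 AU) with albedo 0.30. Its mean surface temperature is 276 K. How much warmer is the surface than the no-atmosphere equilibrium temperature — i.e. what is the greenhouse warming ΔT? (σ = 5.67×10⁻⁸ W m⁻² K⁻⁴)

ΔT ≈ 76.8 K

S = 1860/1.91² = 509.9 W m⁻².
T_eq = [S(1−A)/(4σ)]^(1/4) = [509.9×0.70/(4×5.67×10⁻⁸)]^(1/4) = 199.2 K.
ΔT = T_surf − T_eq = 276 − 199.2.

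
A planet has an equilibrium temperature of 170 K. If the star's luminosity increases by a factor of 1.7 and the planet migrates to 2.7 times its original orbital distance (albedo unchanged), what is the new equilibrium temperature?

T_eq ≈ 118 K

T_eq ∝ L^(1/4) · d^(−1/2).
T′ = 170 × 1.7^(1/4) / 2.7^(1/2) = 118 K.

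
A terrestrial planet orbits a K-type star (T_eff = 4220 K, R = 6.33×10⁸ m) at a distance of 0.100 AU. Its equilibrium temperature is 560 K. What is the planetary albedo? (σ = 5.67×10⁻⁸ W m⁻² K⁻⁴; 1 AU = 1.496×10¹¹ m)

d = 0.100 AU = 1.50×10¹⁰ m.
L = 4πR_⋆²σT_⋆⁴ = 4π(6.33×10⁸)² × 5.67×10⁻⁸ × (4220)⁴ = 9.05×10²⁵ W.
S = L/(4πd²) = 3.22×10⁴ W m⁻².
From T_eq⁴ = S(1−A)/(4σ): 1−A = 4σT_eq⁴/S.
1−A = 4 × 5.67×10⁻⁸ × (560)⁴ / 3.22×10⁴ = 0.693.

A ≈ 0.31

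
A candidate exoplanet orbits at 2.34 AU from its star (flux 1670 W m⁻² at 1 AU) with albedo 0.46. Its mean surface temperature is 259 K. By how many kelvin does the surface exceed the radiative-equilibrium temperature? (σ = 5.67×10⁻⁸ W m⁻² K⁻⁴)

S = 1670/2.34² = 305.0 W m⁻².
T_eq = [S(1−A)/(4σ)]^(1/4) = [305.0×0.54/(4×5.67×10⁻⁸)]^(1/4) = 164.2 K.
ΔT = T_surf − T_eq = 259 − 164.2.

ΔT ≈ 94.8 K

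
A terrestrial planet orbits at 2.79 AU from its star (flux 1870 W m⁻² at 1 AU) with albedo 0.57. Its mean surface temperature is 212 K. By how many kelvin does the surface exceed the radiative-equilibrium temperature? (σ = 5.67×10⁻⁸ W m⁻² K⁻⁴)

S = 1870/2.79² = 240.2 W m⁻².
T_eq = [S(1−A)/(4σ)]^(1/4) = [240.2×0.43/(4×5.67×10⁻⁸)]^(1/4) = 146.1 K.
ΔT = T_surf − T_eq = 212 − 146.1.

ΔT ≈ 65.9 K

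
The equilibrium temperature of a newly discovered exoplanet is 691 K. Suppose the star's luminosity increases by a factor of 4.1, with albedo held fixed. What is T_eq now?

T_eq ≈ 983 K

T_eq ∝ L^(1/4) · d^(−1/2).
T′ = 691 × 4.1^(1/4) = 983 K.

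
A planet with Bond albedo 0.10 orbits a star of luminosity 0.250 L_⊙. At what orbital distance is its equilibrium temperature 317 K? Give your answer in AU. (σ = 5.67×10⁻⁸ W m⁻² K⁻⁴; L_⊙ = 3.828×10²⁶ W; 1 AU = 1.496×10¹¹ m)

L = 0.250 × 3.828×10²⁶ = 9.57×10²⁵ W.
From T_eq⁴ = L(1−A)/(16πσd²): d = √[L(1−A)/(16πσT_eq⁴)].
d = √[9.57×10²⁵ × 0.90 / (16π × 5.67×10⁻⁸ × (317)⁴)] = 5.47×10¹⁰ m = 0.366 AU.

d ≈ 0.366 AU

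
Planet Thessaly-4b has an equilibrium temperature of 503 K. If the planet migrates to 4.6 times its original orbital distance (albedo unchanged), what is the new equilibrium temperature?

T_eq ∝ L^(1/4) · d^(−1/2).
T′ = 503 / 4.6^(1/2) = 235 K.

T_eq ≈ 235 K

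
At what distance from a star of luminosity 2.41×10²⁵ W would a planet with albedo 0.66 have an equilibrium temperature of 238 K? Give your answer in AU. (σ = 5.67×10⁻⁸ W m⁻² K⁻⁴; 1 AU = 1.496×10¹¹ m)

From T_eq⁴ = L(1−A)/(16πσd²): d = √[L(1−A)/(16πσT_eq⁴)].
d = √[2.41×10²⁵ × 0.34 / (16π × 5.67×10⁻⁸ × (238)⁴)] = 2.99×10¹⁰ m = 0.200 AU.

d ≈ 0.200 AU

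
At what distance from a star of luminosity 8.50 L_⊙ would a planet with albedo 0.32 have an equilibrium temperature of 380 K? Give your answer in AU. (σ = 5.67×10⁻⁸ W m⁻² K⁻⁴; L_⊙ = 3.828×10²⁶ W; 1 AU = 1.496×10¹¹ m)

d ≈ 1.29 AU

L = 8.50 × 3.828×10²⁶ = 3.25×10²⁷ W.
From T_eq⁴ = L(1−A)/(16πσd²): d = √[L(1−A)/(16πσT_eq⁴)].
d = √[3.25×10²⁷ × 0.68 / (16π × 5.67×10⁻⁸ × (380)⁴)] = 1.93×10¹¹ m = 1.29 AU.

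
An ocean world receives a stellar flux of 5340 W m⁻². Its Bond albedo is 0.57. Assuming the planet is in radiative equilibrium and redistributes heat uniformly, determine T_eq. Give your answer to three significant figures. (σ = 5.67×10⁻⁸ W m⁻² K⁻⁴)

T_eq ≈ 317 K

Energy balance: absorbed = emitted ⇒ πR²·S(1−A) = 4πR²·σT_eq⁴, so T_eq⁴ = S(1−A)/(4σ).
T_eq = [5340 × 0.43 / (4 × 5.67×10⁻⁸)]^(1/4) = (1.01×10¹⁰)^(1/4) = 317 K.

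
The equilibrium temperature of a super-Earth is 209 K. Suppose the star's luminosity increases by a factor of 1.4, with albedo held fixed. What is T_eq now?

T_eq ∝ L^(1/4) · d^(−1/2).
T′ = 209 × 1.4^(1/4) = 227 K.

T_eq ≈ 227 K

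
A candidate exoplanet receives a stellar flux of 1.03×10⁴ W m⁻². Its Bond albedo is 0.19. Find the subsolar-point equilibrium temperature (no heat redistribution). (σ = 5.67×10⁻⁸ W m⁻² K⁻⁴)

T_ss ≈ 619 K

At the subsolar point the surface absorbs S(1−A) and emits σT⁴ per unit area — no factor of 4, since only the local patch is in balance.
T = [1.03×10⁴ × 0.81 / 5.67×10⁻⁸]^(1/4) = (1.47×10¹¹)^(1/4) = 619 K.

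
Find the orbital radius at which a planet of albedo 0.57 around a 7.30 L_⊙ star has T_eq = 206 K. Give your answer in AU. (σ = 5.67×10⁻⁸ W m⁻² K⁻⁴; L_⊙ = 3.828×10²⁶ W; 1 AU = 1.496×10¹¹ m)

d ≈ 3.23 AU

L = 7.30 × 3.828×10²⁶ = 2.79×10²⁷ W.
From T_eq⁴ = L(1−A)/(16πσd²): d = √[L(1−A)/(16πσT_eq⁴)].
d = √[2.79×10²⁷ × 0.43 / (16π × 5.67×10⁻⁸ × (206)⁴)] = 4.84×10¹¹ m = 3.23 AU.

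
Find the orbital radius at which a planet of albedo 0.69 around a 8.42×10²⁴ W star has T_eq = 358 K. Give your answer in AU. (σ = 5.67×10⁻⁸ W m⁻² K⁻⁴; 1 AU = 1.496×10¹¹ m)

d ≈ 0.0499 AU

From T_eq⁴ = L(1−A)/(16πσd²): d = √[L(1−A)/(16πσT_eq⁴)].
d = √[8.42×10²⁴ × 0.31 / (16π × 5.67×10⁻⁸ × (358)⁴)] = 7.47×10⁹ m = 0.0499 AU.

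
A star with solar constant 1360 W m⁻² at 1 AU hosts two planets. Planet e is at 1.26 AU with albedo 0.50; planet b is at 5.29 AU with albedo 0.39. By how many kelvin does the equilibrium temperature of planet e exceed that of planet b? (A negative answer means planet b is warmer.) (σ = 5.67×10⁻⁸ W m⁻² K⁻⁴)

ΔT ≈ 101.5 K

T_eq = [S₀(1−A)/(4σd²)]^(1/4), so T ∝ (1−A)^(1/4) / √d.
T₁ = [1360×0.50/(4×5.67×10⁻⁸×1.26²)]^(1/4) = 208.46 K.
T₂ = [1360×0.61/(4×5.67×10⁻⁸×5.29²)]^(1/4) = 106.92 K.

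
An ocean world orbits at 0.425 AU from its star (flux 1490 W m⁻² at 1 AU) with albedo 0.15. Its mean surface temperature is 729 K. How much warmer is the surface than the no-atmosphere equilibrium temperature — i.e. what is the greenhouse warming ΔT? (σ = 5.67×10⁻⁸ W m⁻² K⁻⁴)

S = 1490/0.425² = 8249 W m⁻².
T_eq = [S(1−A)/(4σ)]^(1/4) = [8249×0.85/(4×5.67×10⁻⁸)]^(1/4) = 419.3 K.
ΔT = T_surf − T_eq = 729 − 419.3.

ΔT ≈ 309.7 K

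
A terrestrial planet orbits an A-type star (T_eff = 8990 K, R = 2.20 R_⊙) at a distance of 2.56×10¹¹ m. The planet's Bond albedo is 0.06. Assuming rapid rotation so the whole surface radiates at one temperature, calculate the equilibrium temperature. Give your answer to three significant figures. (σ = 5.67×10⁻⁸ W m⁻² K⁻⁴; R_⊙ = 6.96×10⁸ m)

R_⋆ = 2.20 × 6.96×10⁸ = 1.53×10⁹ m.
L = 4πR_⋆²σT_⋆⁴ = 4π(1.53×10⁹)² × 5.67×10⁻⁸ × (8990)⁴ = 1.09×10²⁸ W.
S = L/(4πd²) = 1.32×10⁴ W m⁻².
Energy balance: absorbed = emitted ⇒ πR²·S(1−A) = 4πR²·σT_eq⁴, so T_eq⁴ = S(1−A)/(4σ).
T_eq = [1.32×10⁴ × 0.94 / (4 × 5.67×10⁻⁸)]^(1/4) = (5.49×10¹⁰)^(1/4) = 484 K.

T_eq ≈ 484 K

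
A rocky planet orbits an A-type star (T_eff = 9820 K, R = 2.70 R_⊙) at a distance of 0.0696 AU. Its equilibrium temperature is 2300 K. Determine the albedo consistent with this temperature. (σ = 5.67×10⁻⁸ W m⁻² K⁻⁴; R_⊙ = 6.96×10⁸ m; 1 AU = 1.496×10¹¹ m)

R_⋆ = 2.70 × 6.96×10⁸ = 1.88×10⁹ m.
d = 0.0696 AU = 1.04×10¹⁰ m.
L = 4πR_⋆²σT_⋆⁴ = 4π(1.88×10⁹)² × 5.67×10⁻⁸ × (9820)⁴ = 2.34×10²⁸ W.
S = L/(4πd²) = 1.72×10⁷ W m⁻².
From T_eq⁴ = S(1−A)/(4σ): 1−A = 4σT_eq⁴/S.
1−A = 4 × 5.67×10⁻⁸ × (2300)⁴ / 1.72×10⁷ = 0.370.

A ≈ 0.63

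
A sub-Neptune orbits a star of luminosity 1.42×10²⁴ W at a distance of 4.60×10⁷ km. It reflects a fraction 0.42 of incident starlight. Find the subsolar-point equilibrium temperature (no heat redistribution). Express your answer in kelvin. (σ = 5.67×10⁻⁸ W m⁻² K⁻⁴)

T_ss ≈ 153 K

d = 4.60×10⁷ km = 4.60×10¹⁰ m.
Flux: S = L/(4πd²) = 1.42×10²⁴/(4π×(4.60×10¹⁰)²) = 53.4 W m⁻².
At the subsolar point the surface absorbs S(1−A) and emits σT⁴ per unit area — no factor of 4, since only the local patch is in balance.
T = [53.4 × 0.58 / 5.67×10⁻⁸]^(1/4) = (5.46×10⁸)^(1/4) = 153 K.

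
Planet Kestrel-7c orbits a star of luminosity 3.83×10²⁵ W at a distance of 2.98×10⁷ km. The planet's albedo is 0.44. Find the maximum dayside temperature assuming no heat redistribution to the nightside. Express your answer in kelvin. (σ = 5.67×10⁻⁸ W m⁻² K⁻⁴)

T_ss ≈ 429 K

d = 2.98×10⁷ km = 2.98×10¹⁰ m.
Flux: S = L/(4πd²) = 3.83×10²⁵/(4π×(2.98×10¹⁰)²) = 3430 W m⁻².
With no redistribution each surface element balances locally: S(1−A) = σT⁴.
T = [3430 × 0.56 / 5.67×10⁻⁸]^(1/4) = (3.39×10¹⁰)^(1/4) = 429 K.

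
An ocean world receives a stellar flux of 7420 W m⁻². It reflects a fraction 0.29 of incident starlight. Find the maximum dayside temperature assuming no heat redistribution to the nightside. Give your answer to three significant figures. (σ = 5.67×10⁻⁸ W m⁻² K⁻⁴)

With no redistribution each surface element balances locally: S(1−A) = σT⁴.
T = [7420 × 0.71 / 5.67×10⁻⁸]^(1/4) = (9.29×10¹⁰)^(1/4) = 552 K.

T_ss ≈ 552 K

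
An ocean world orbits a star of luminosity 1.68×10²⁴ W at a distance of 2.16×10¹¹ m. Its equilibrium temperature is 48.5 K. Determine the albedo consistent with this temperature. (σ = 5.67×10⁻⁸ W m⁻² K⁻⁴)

Flux: S = L/(4πd²) = 1.68×10²⁴/(4π×(2.16×10¹¹)²) = 2.87 W m⁻².
From T_eq⁴ = S(1−A)/(4σ): 1−A = 4σT_eq⁴/S.
1−A = 4 × 5.67×10⁻⁸ × (48.5)⁴ / 2.87 = 0.438.

A ≈ 0.56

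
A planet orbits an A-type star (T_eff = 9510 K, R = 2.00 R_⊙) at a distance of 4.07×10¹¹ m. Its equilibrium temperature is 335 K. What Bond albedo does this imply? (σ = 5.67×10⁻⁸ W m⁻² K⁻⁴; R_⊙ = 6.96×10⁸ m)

R_⋆ = 2.00 × 6.96×10⁸ = 1.39×10⁹ m.
L = 4πR_⋆²σT_⋆⁴ = 4π(1.39×10⁹)² × 5.67×10⁻⁸ × (9510)⁴ = 1.13×10²⁸ W.
S = L/(4πd²) = 5420 W m⁻².
From T_eq⁴ = S(1−A)/(4σ): 1−A = 4σT_eq⁴/S.
1−A = 4 × 5.67×10⁻⁸ × (335)⁴ / 5420 = 0.527.

A ≈ 0.47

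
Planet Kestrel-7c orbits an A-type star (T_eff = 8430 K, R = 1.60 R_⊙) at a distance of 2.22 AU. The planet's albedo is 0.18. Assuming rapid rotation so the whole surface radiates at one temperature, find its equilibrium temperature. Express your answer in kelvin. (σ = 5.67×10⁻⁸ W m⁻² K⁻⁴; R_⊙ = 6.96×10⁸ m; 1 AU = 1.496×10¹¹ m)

T_eq ≈ 328 K

R_⋆ = 1.60 × 6.96×10⁸ = 1.11×10⁹ m.
d = 2.22 AU = 3.32×10¹¹ m.
L = 4πR_⋆²σT_⋆⁴ = 4π(1.11×10⁹)² × 5.67×10⁻⁸ × (8430)⁴ = 4.46×10²⁷ W.
S = L/(4πd²) = 3220 W m⁻².
Energy balance: absorbed = emitted ⇒ πR²·S(1−A) = 4πR²·σT_eq⁴, so T_eq⁴ = S(1−A)/(4σ).
T_eq = [3220 × 0.82 / (4 × 5.67×10⁻⁸)]^(1/4) = (1.16×10¹⁰)^(1/4) = 328 K.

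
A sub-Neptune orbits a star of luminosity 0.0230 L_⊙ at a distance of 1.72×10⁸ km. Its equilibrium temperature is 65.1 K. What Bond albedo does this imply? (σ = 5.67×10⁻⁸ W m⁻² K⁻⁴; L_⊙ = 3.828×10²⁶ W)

d = 1.72×10⁸ km = 1.72×10¹¹ m.
L = 0.0230 × 3.828×10²⁶ = 8.80×10²⁴ W.
Flux: S = L/(4πd²) = 8.80×10²⁴/(4π×(1.72×10¹¹)²) = 23.7 W m⁻².
From T_eq⁴ = S(1−A)/(4σ): 1−A = 4σT_eq⁴/S.
1−A = 4 × 5.67×10⁻⁸ × (65.1)⁴ / 23.7 = 0.172.

A ≈ 0.83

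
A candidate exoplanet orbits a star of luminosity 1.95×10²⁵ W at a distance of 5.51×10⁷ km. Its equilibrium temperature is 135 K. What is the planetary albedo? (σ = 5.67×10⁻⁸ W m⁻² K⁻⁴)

d = 5.51×10⁷ km = 5.51×10¹⁰ m.
Flux: S = L/(4πd²) = 1.95×10²⁵/(4π×(5.51×10¹⁰)²) = 511 W m⁻².
From T_eq⁴ = S(1−A)/(4σ): 1−A = 4σT_eq⁴/S.
1−A = 4 × 5.67×10⁻⁸ × (135)⁴ / 511 = 0.147.

A ≈ 0.85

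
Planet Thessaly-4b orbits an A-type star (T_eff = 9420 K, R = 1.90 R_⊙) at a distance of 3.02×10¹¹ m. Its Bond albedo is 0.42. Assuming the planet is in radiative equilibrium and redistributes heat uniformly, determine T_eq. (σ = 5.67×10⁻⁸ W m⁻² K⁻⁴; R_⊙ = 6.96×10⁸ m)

T_eq ≈ 385 K

R_⋆ = 1.90 × 6.96×10⁸ = 1.32×10⁹ m.
L = 4πR_⋆²σT_⋆⁴ = 4π(1.32×10⁹)² × 5.67×10⁻⁸ × (9420)⁴ = 9.81×10²⁷ W.
S = L/(4πd²) = 8560 W m⁻².
Energy balance: absorbed = emitted ⇒ πR²·S(1−A) = 4πR²·σT_eq⁴, so T_eq⁴ = S(1−A)/(4σ).
T_eq = [8560 × 0.58 / (4 × 5.67×10⁻⁸)]^(1/4) = (2.19×10¹⁰)^(1/4) = 385 K.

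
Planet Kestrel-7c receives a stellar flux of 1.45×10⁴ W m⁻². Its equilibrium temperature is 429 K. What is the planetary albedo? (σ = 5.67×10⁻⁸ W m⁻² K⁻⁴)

From T_eq⁴ = S(1−A)/(4σ): 1−A = 4σT_eq⁴/S.
1−A = 4 × 5.67×10⁻⁸ × (429)⁴ / 1.45×10⁴ = 0.530.

A ≈ 0.47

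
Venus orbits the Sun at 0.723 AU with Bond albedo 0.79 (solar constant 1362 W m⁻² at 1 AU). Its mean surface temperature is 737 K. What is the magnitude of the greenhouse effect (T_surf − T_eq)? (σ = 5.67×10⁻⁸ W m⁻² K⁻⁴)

ΔT ≈ 515.4 K

S = 1362/0.723² = 2606 W m⁻².
T_eq = [S(1−A)/(4σ)]^(1/4) = [2606×0.21/(4×5.67×10⁻⁸)]^(1/4) = 221.6 K.
ΔT = T_surf − T_eq = 737 − 221.6.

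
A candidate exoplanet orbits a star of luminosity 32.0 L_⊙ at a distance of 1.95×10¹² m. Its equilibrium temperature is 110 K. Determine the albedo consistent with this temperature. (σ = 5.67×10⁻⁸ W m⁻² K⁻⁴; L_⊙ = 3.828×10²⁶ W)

L = 32.0 × 3.828×10²⁶ = 1.22×10²⁸ W.
Flux: S = L/(4πd²) = 1.22×10²⁸/(4π×(1.95×10¹²)²) = 256 W m⁻².
From T_eq⁴ = S(1−A)/(4σ): 1−A = 4σT_eq⁴/S.
1−A = 4 × 5.67×10⁻⁸ × (110)⁴ / 256 = 0.130.

A ≈ 0.87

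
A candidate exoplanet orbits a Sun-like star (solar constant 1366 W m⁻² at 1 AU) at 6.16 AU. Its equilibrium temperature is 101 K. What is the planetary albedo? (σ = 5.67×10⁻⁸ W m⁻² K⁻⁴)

A ≈ 0.34

Flux at 6.16 AU: S = 1366/6.16² = 36.0 W m⁻².
From T_eq⁴ = S(1−A)/(4σ): 1−A = 4σT_eq⁴/S.
1−A = 4 × 5.67×10⁻⁸ × (101)⁴ / 36.0 = 0.656.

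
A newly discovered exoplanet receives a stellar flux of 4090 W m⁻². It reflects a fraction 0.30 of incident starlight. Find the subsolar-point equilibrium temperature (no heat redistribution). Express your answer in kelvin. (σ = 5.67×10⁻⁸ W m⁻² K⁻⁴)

T_ss ≈ 474 K

At the subsolar point the surface absorbs S(1−A) and emits σT⁴ per unit area — no factor of 4, since only the local patch is in balance.
T = [4090 × 0.70 / 5.67×10⁻⁸]^(1/4) = (5.05×10¹⁰)^(1/4) = 474 K.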